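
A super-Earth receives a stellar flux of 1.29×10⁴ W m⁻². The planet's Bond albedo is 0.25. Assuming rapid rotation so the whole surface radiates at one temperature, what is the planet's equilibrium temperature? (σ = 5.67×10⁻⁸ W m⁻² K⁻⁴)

Energy balance: absorbed = emitted ⇒ πR²·S(1−A) = 4πR²·σT_eq⁴, so T_eq⁴ = S(1−A)/(4σ).
T_eq = [1.29×10⁴ × 0.75 / (4 × 5.67×10⁻⁸)]^(1/4) = (4.27×10¹⁰)^(1/4) = 454 K.

T_eq ≈ 454 K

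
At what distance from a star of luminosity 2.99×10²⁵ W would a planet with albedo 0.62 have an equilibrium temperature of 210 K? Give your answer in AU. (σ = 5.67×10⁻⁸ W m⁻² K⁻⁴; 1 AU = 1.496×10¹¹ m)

From T_eq⁴ = L(1−A)/(16πσd²): d = √[L(1−A)/(16πσT_eq⁴)].
d = √[2.99×10²⁵ × 0.38 / (16π × 5.67×10⁻⁸ × (210)⁴)] = 4.53×10¹⁰ m = 0.303 AU.

d ≈ 0.303 AU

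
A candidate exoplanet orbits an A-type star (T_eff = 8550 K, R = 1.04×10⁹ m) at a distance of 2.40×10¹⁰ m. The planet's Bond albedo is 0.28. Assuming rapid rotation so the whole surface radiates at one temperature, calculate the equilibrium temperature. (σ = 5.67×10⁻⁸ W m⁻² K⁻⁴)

L = 4πR_⋆²σT_⋆⁴ = 4π(1.04×10⁹)² × 5.67×10⁻⁸ × (8550)⁴ = 4.12×10²⁷ W.
S = L/(4πd²) = 5.69×10⁵ W m⁻².
Energy balance: absorbed = emitted ⇒ πR²·S(1−A) = 4πR²·σT_eq⁴, so T_eq⁴ = S(1−A)/(4σ).
T_eq = [5.69×10⁵ × 0.72 / (4 × 5.67×10⁻⁸)]^(1/4) = (1.81×10¹²)^(1/4) = 1160 K.

T_eq ≈ 1160 K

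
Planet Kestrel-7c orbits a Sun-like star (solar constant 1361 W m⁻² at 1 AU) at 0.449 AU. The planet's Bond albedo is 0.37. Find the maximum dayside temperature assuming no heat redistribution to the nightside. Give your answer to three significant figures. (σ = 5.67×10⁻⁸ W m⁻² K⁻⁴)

Flux at 0.449 AU: S = 1361/0.449² = 6750 W m⁻².
With no redistribution each surface element balances locally: S(1−A) = σT⁴.
T = [6750 × 0.63 / 5.67×10⁻⁸]^(1/4) = (7.50×10¹⁰)^(1/4) = 523 K.

T_ss ≈ 523 K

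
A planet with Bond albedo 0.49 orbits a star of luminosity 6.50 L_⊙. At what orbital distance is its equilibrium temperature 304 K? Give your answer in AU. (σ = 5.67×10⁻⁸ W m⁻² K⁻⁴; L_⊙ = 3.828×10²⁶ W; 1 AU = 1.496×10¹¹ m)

L = 6.50 × 3.828×10²⁶ = 2.49×10²⁷ W.
From T_eq⁴ = L(1−A)/(16πσd²): d = √[L(1−A)/(16πσT_eq⁴)].
d = √[2.49×10²⁷ × 0.51 / (16π × 5.67×10⁻⁸ × (304)⁴)] = 2.28×10¹¹ m = 1.53 AU.

d ≈ 1.53 AU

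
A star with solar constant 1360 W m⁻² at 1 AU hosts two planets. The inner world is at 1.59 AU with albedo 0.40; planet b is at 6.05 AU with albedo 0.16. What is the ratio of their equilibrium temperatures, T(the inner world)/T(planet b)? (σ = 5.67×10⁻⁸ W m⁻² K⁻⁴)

T₁/T₂ ≈ 1.793

T_eq = [S₀(1−A)/(4σd²)]^(1/4), so T ∝ (1−A)^(1/4) / √d.
T₁ = [1360×0.60/(4×5.67×10⁻⁸×1.59²)]^(1/4) = 194.23 K.
T₂ = [1360×0.84/(4×5.67×10⁻⁸×6.05²)]^(1/4) = 108.31 K.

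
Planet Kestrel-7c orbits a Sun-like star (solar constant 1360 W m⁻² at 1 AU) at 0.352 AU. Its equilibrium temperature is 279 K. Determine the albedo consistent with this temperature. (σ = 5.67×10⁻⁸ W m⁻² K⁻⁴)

Flux at 0.352 AU: S = 1360/0.352² = 1.10×10⁴ W m⁻².
From T_eq⁴ = S(1−A)/(4σ): 1−A = 4σT_eq⁴/S.
1−A = 4 × 5.67×10⁻⁸ × (279)⁴ / 1.10×10⁴ = 0.125.

A ≈ 0.87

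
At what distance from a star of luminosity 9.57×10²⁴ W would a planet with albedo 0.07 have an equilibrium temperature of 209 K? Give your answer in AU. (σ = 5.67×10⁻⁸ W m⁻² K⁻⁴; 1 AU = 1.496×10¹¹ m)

From T_eq⁴ = L(1−A)/(16πσd²): d = √[L(1−A)/(16πσT_eq⁴)].
d = √[9.57×10²⁴ × 0.93 / (16π × 5.67×10⁻⁸ × (209)⁴)] = 4.05×10¹⁰ m = 0.270 AU.

d ≈ 0.270 AU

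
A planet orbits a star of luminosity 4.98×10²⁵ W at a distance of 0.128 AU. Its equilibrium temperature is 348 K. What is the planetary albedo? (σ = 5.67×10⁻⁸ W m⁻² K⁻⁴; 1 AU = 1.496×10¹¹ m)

d = 0.128 AU = 1.91×10¹⁰ m.
Flux: S = L/(4πd²) = 4.98×10²⁵/(4π×(1.91×10¹⁰)²) = 1.08×10⁴ W m⁻².
From T_eq⁴ = S(1−A)/(4σ): 1−A = 4σT_eq⁴/S.
1−A = 4 × 5.67×10⁻⁸ × (348)⁴ / 1.08×10⁴ = 0.308.

A ≈ 0.69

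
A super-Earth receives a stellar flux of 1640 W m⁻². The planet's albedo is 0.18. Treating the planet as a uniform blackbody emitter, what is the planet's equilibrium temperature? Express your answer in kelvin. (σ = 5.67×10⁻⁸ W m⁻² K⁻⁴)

Energy balance: absorbed = emitted ⇒ πR²·S(1−A) = 4πR²·σT_eq⁴, so T_eq⁴ = S(1−A)/(4σ).
T_eq = [1640 × 0.82 / (4 × 5.67×10⁻⁸)]^(1/4) = (5.93×10⁹)^(1/4) = 277 K.

T_eq ≈ 277 K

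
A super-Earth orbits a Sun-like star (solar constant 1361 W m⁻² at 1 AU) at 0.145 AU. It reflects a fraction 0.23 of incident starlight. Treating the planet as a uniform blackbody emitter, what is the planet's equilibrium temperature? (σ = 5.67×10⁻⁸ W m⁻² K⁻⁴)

T_eq ≈ 685 K

Flux at 0.145 AU: S = 1361/0.145² = 6.47×10⁴ W m⁻².
Energy balance: absorbed = emitted ⇒ πR²·S(1−A) = 4πR²·σT_eq⁴, so T_eq⁴ = S(1−A)/(4σ).
T_eq = [6.47×10⁴ × 0.77 / (4 × 5.67×10⁻⁸)]^(1/4) = (2.20×10¹¹)^(1/4) = 685 K.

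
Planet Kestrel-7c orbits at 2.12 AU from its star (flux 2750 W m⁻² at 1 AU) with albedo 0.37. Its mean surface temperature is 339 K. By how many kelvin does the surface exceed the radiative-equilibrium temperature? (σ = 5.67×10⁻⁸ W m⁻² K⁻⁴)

ΔT ≈ 136.0 K

S = 2750/2.12² = 611.9 W m⁻².
T_eq = [S(1−A)/(4σ)]^(1/4) = [611.9×0.63/(4×5.67×10⁻⁸)]^(1/4) = 203.0 K.
ΔT = T_surf − T_eq = 339 − 203.0.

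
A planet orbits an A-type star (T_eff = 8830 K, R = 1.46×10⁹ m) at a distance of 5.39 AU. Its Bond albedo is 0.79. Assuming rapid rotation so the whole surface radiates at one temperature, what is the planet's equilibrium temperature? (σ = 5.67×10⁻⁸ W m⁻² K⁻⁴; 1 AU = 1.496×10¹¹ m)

d = 5.39 AU = 8.06×10¹¹ m.
L = 4πR_⋆²σT_⋆⁴ = 4π(1.46×10⁹)² × 5.67×10⁻⁸ × (8830)⁴ = 9.23×10²⁷ W.
S = L/(4πd²) = 1130 W m⁻².
Energy balance: absorbed = emitted ⇒ πR²·S(1−A) = 4πR²·σT_eq⁴, so T_eq⁴ = S(1−A)/(4σ).
T_eq = [1130 × 0.21 / (4 × 5.67×10⁻⁸)]^(1/4) = (1.05×10⁹)^(1/4) = 180 K.

T_eq ≈ 180 K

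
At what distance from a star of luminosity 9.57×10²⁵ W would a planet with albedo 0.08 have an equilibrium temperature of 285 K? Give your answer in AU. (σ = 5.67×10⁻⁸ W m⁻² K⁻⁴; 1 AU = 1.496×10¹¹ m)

d ≈ 0.457 AU

From T_eq⁴ = L(1−A)/(16πσd²): d = √[L(1−A)/(16πσT_eq⁴)].
d = √[9.57×10²⁵ × 0.92 / (16π × 5.67×10⁻⁸ × (285)⁴)] = 6.84×10¹⁰ m = 0.457 AU.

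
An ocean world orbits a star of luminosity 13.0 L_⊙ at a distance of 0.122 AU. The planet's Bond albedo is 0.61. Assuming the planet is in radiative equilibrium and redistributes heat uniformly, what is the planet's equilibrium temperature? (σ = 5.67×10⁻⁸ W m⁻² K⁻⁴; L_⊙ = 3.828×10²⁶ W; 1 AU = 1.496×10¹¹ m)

T_eq ≈ 1200 K

d = 0.122 AU = 1.83×10¹⁰ m.
L = 13.0 × 3.828×10²⁶ = 4.98×10²⁷ W.
Flux: S = L/(4πd²) = 4.98×10²⁷/(4π×(1.83×10¹⁰)²) = 1.19×10⁶ W m⁻².
Energy balance: absorbed = emitted ⇒ πR²·S(1−A) = 4πR²·σT_eq⁴, so T_eq⁴ = S(1−A)/(4σ).
T_eq = [1.19×10⁶ × 0.39 / (4 × 5.67×10⁻⁸)]^(1/4) = (2.04×10¹²)^(1/4) = 1200 K.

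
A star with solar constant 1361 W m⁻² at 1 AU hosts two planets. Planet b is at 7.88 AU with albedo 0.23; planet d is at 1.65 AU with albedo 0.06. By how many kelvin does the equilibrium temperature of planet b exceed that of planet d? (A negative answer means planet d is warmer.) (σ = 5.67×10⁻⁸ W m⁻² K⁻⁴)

T_eq = [S₀(1−A)/(4σd²)]^(1/4), so T ∝ (1−A)^(1/4) / √d.
T₁ = [1361×0.77/(4×5.67×10⁻⁸×7.88²)]^(1/4) = 92.88 K.
T₂ = [1361×0.94/(4×5.67×10⁻⁸×1.65²)]^(1/4) = 213.35 K.

ΔT ≈ -120.5 K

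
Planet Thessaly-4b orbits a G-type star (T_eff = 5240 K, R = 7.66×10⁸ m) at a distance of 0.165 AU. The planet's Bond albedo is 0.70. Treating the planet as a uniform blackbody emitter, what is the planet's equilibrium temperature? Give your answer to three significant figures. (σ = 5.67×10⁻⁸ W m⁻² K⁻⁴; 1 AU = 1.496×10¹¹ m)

T_eq ≈ 483 K

d = 0.165 AU = 2.47×10¹⁰ m.
L = 4πR_⋆²σT_⋆⁴ = 4π(7.66×10⁸)² × 5.67×10⁻⁸ × (5240)⁴ = 3.15×10²⁶ W.
S = L/(4πd²) = 4.12×10⁴ W m⁻².
Energy balance: absorbed = emitted ⇒ πR²·S(1−A) = 4πR²·σT_eq⁴, so T_eq⁴ = S(1−A)/(4σ).
T_eq = [4.12×10⁴ × 0.30 / (4 × 5.67×10⁻⁸)]^(1/4) = (5.45×10¹⁰)^(1/4) = 483 K.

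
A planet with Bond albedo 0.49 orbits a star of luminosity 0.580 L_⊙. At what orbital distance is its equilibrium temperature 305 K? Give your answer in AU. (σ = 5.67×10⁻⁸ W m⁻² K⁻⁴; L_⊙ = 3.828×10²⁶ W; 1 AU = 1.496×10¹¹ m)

d ≈ 0.453 AU

L = 0.580 × 3.828×10²⁶ = 2.22×10²⁶ W.
From T_eq⁴ = L(1−A)/(16πσd²): d = √[L(1−A)/(16πσT_eq⁴)].
d = √[2.22×10²⁶ × 0.51 / (16π × 5.67×10⁻⁸ × (305)⁴)] = 6.78×10¹⁰ m = 0.453 AU.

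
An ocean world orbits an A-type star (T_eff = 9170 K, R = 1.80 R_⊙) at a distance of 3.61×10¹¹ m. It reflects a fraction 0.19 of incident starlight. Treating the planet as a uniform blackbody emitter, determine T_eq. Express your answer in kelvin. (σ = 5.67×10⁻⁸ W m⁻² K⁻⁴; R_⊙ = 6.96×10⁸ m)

R_⋆ = 1.80 × 6.96×10⁸ = 1.25×10⁹ m.
L = 4πR_⋆²σT_⋆⁴ = 4π(1.25×10⁹)² × 5.67×10⁻⁸ × (9170)⁴ = 7.91×10²⁷ W.
S = L/(4πd²) = 4830 W m⁻².
Energy balance: absorbed = emitted ⇒ πR²·S(1−A) = 4πR²·σT_eq⁴, so T_eq⁴ = S(1−A)/(4σ).
T_eq = [4830 × 0.81 / (4 × 5.67×10⁻⁸)]^(1/4) = (1.72×10¹⁰)^(1/4) = 362 K.

T_eq ≈ 362 K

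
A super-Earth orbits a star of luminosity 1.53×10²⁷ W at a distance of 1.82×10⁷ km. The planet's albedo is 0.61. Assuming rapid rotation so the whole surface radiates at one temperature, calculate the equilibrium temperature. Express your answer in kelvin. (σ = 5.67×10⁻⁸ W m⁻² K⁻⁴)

d = 1.82×10⁷ km = 1.82×10¹⁰ m.
Flux: S = L/(4πd²) = 1.53×10²⁷/(4π×(1.82×10¹⁰)²) = 3.68×10⁵ W m⁻².
Energy balance: absorbed = emitted ⇒ πR²·S(1−A) = 4πR²·σT_eq⁴, so T_eq⁴ = S(1−A)/(4σ).
T_eq = [3.68×10⁵ × 0.39 / (4 × 5.67×10⁻⁸)]^(1/4) = (6.32×10¹¹)^(1/4) = 892 K.

T_eq ≈ 892 K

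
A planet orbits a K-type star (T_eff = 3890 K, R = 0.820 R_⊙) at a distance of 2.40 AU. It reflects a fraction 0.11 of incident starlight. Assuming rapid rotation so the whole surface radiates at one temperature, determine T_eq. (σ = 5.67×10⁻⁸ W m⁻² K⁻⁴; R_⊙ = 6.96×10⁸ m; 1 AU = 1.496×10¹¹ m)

T_eq ≈ 107 K

R_⋆ = 0.820 × 6.96×10⁸ = 5.71×10⁸ m.
d = 2.40 AU = 3.59×10¹¹ m.
L = 4πR_⋆²σT_⋆⁴ = 4π(5.71×10⁸)² × 5.67×10⁻⁸ × (3890)⁴ = 5.31×10²⁵ W.
S = L/(4πd²) = 32.8 W m⁻².
Energy balance: absorbed = emitted ⇒ πR²·S(1−A) = 4πR²·σT_eq⁴, so T_eq⁴ = S(1−A)/(4σ).
T_eq = [32.8 × 0.89 / (4 × 5.67×10⁻⁸)]^(1/4) = (1.29×10⁸)^(1/4) = 107 K.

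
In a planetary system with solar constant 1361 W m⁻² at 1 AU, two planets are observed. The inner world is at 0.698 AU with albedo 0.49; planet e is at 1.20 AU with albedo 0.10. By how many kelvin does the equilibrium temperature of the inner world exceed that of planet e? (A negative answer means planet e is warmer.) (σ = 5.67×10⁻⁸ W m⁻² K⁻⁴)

ΔT ≈ 34.1 K

T_eq = [S₀(1−A)/(4σd²)]^(1/4), so T ∝ (1−A)^(1/4) / √d.
T₁ = [1361×0.51/(4×5.67×10⁻⁸×0.698²)]^(1/4) = 281.53 K.
T₂ = [1361×0.90/(4×5.67×10⁻⁸×1.20²)]^(1/4) = 247.47 K.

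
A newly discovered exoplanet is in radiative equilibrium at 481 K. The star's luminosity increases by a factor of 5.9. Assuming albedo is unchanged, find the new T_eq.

T_eq ≈ 750 K

T_eq ∝ L^(1/4) · d^(−1/2).
T′ = 481 × 5.9^(1/4) = 750 K.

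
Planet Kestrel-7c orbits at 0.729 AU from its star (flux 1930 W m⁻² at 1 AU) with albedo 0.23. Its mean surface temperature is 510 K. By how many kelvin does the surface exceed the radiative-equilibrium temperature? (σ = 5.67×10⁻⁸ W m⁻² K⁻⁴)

S = 1930/0.729² = 3632 W m⁻².
T_eq = [S(1−A)/(4σ)]^(1/4) = [3632×0.77/(4×5.67×10⁻⁸)]^(1/4) = 333.2 K.
ΔT = T_surf − T_eq = 510 − 333.2.

ΔT ≈ 176.8 K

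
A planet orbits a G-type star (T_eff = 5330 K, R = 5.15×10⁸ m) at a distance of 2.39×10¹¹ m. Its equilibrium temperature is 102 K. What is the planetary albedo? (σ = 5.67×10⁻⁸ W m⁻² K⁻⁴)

L = 4πR_⋆²σT_⋆⁴ = 4π(5.15×10⁸)² × 5.67×10⁻⁸ × (5330)⁴ = 1.53×10²⁶ W.
S = L/(4πd²) = 212 W m⁻².
From T_eq⁴ = S(1−A)/(4σ): 1−A = 4σT_eq⁴/S.
1−A = 4 × 5.67×10⁻⁸ × (102)⁴ / 212 = 0.116.

A ≈ 0.88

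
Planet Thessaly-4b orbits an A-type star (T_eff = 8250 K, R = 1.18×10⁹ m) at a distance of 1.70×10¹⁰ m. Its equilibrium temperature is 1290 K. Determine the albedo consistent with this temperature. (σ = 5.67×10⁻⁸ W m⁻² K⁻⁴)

L = 4πR_⋆²σT_⋆⁴ = 4π(1.18×10⁹)² × 5.67×10⁻⁸ × (8250)⁴ = 4.60×10²⁷ W.
S = L/(4πd²) = 1.27×10⁶ W m⁻².
From T_eq⁴ = S(1−A)/(4σ): 1−A = 4σT_eq⁴/S.
1−A = 4 × 5.67×10⁻⁸ × (1290)⁴ / 1.27×10⁶ = 0.496.

A ≈ 0.50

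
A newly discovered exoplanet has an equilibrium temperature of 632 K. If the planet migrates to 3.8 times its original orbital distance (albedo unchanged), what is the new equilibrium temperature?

T_eq ≈ 324 K

T_eq ∝ L^(1/4) · d^(−1/2).
T′ = 632 / 3.8^(1/2) = 324 K.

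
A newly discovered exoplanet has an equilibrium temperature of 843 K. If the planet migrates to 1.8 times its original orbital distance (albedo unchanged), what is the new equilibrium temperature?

T_eq ≈ 628 K

T_eq ∝ L^(1/4) · d^(−1/2).
T′ = 843 / 1.8^(1/2) = 628 K.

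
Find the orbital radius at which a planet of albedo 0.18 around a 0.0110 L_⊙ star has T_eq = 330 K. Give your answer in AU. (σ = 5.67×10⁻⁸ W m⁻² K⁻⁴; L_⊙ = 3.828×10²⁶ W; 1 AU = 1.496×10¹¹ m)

L = 0.0110 × 3.828×10²⁶ = 4.21×10²⁴ W.
From T_eq⁴ = L(1−A)/(16πσd²): d = √[L(1−A)/(16πσT_eq⁴)].
d = √[4.21×10²⁴ × 0.82 / (16π × 5.67×10⁻⁸ × (330)⁴)] = 1.01×10¹⁰ m = 0.0676 AU.

d ≈ 0.0676 AU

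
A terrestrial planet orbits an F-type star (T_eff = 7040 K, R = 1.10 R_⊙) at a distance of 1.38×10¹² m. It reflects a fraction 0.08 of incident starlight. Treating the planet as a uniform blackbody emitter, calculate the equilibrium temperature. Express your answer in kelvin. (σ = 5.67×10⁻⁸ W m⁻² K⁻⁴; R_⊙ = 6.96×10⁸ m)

R_⋆ = 1.10 × 6.96×10⁸ = 7.66×10⁸ m.
L = 4πR_⋆²σT_⋆⁴ = 4π(7.66×10⁸)² × 5.67×10⁻⁸ × (7040)⁴ = 1.03×10²⁷ W.
S = L/(4πd²) = 42.9 W m⁻².
Energy balance: absorbed = emitted ⇒ πR²·S(1−A) = 4πR²·σT_eq⁴, so T_eq⁴ = S(1−A)/(4σ).
T_eq = [42.9 × 0.92 / (4 × 5.67×10⁻⁸)]^(1/4) = (1.74×10⁸)^(1/4) = 115 K.

T_eq ≈ 115 K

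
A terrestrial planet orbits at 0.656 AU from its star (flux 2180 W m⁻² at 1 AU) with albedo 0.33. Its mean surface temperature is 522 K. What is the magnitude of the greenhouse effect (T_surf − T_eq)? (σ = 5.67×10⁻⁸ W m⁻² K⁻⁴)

ΔT ≈ 172.2 K

S = 2180/0.656² = 5066 W m⁻².
T_eq = [S(1−A)/(4σ)]^(1/4) = [5066×0.67/(4×5.67×10⁻⁸)]^(1/4) = 349.8 K.
ΔT = T_surf − T_eq = 522 − 349.8.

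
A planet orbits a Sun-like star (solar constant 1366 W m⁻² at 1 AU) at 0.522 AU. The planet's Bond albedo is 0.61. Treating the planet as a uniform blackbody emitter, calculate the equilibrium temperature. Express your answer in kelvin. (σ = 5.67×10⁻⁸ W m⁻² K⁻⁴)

Flux at 0.522 AU: S = 1366/0.522² = 5010 W m⁻².
Energy balance: absorbed = emitted ⇒ πR²·S(1−A) = 4πR²·σT_eq⁴, so T_eq⁴ = S(1−A)/(4σ).
T_eq = [5010 × 0.39 / (4 × 5.67×10⁻⁸)]^(1/4) = (8.62×10⁹)^(1/4) = 305 K.

T_eq ≈ 305 K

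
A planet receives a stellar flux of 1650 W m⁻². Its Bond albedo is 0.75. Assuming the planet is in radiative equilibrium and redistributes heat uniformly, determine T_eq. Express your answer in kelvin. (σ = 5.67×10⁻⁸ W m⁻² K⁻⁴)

Energy balance: absorbed = emitted ⇒ πR²·S(1−A) = 4πR²·σT_eq⁴, so T_eq⁴ = S(1−A)/(4σ).
T_eq = [1650 × 0.25 / (4 × 5.67×10⁻⁸)]^(1/4) = (1.82×10⁹)^(1/4) = 207 K.

T_eq ≈ 207 K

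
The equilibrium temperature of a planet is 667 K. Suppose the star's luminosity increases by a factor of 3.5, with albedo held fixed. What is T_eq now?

T_eq ∝ L^(1/4) · d^(−1/2).
T′ = 667 × 3.5^(1/4) = 912 K.

T_eq ≈ 912 K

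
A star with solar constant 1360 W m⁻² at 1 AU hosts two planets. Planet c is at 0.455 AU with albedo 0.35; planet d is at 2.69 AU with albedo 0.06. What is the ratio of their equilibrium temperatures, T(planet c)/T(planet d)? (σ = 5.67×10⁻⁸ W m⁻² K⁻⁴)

T₁/T₂ ≈ 2.217

T_eq = [S₀(1−A)/(4σd²)]^(1/4), so T ∝ (1−A)^(1/4) / √d.
T₁ = [1360×0.65/(4×5.67×10⁻⁸×0.455²)]^(1/4) = 370.42 K.
T₂ = [1360×0.94/(4×5.67×10⁻⁸×2.69²)]^(1/4) = 167.06 K.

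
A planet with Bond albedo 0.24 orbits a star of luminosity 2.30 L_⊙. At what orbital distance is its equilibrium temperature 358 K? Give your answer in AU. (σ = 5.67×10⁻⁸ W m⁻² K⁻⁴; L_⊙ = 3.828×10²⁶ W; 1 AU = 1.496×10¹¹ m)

d ≈ 0.799 AU

L = 2.30 × 3.828×10²⁶ = 8.80×10²⁶ W.
From T_eq⁴ = L(1−A)/(16πσd²): d = √[L(1−A)/(16πσT_eq⁴)].
d = √[8.80×10²⁶ × 0.76 / (16π × 5.67×10⁻⁸ × (358)⁴)] = 1.20×10¹¹ m = 0.799 AU.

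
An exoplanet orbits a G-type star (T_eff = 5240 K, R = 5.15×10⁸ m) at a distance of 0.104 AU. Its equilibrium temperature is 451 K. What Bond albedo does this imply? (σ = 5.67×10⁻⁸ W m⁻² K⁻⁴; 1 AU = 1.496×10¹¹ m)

d = 0.104 AU = 1.56×10¹⁰ m.
L = 4πR_⋆²σT_⋆⁴ = 4π(5.15×10⁸)² × 5.67×10⁻⁸ × (5240)⁴ = 1.42×10²⁶ W.
S = L/(4πd²) = 4.68×10⁴ W m⁻².
From T_eq⁴ = S(1−A)/(4σ): 1−A = 4σT_eq⁴/S.
1−A = 4 × 5.67×10⁻⁸ × (451)⁴ / 4.68×10⁴ = 0.200.

A ≈ 0.80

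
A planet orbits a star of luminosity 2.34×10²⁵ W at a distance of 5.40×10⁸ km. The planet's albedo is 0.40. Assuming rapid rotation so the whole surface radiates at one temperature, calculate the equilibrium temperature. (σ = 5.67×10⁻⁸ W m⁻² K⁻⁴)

d = 5.40×10⁸ km = 5.40×10¹¹ m.
Flux: S = L/(4πd²) = 2.34×10²⁵/(4π×(5.40×10¹¹)²) = 6.39 W m⁻².
Energy balance: absorbed = emitted ⇒ πR²·S(1−A) = 4πR²·σT_eq⁴, so T_eq⁴ = S(1−A)/(4σ).
T_eq = [6.39 × 0.60 / (4 × 5.67×10⁻⁸)]^(1/4) = (1.69×10⁷)^(1/4) = 64.1 K.

T_eq ≈ 64.1 K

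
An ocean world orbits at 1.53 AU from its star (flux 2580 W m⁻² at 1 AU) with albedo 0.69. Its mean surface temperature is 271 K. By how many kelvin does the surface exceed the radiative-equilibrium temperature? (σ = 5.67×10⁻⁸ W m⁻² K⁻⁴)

S = 2580/1.53² = 1102 W m⁻².
T_eq = [S(1−A)/(4σ)]^(1/4) = [1102×0.31/(4×5.67×10⁻⁸)]^(1/4) = 197.0 K.
ΔT = T_surf − T_eq = 271 − 197.0.

ΔT ≈ 74.0 K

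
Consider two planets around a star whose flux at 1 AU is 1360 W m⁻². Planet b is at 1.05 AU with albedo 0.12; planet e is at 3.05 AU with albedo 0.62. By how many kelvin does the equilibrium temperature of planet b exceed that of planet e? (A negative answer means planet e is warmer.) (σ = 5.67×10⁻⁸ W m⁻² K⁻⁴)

T_eq = [S₀(1−A)/(4σd²)]^(1/4), so T ∝ (1−A)^(1/4) / √d.
T₁ = [1360×0.88/(4×5.67×10⁻⁸×1.05²)]^(1/4) = 263.03 K.
T₂ = [1360×0.38/(4×5.67×10⁻⁸×3.05²)]^(1/4) = 125.10 K.

ΔT ≈ 137.9 K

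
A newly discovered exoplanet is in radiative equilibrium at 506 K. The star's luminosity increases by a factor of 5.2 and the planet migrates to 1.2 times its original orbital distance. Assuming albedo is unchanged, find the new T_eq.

T_eq ∝ L^(1/4) · d^(−1/2).
T′ = 506 × 5.2^(1/4) / 1.2^(1/2) = 698 K.

T_eq ≈ 698 K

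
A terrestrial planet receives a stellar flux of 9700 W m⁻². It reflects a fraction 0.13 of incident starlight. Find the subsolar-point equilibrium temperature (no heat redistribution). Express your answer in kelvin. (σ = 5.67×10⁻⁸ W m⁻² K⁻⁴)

T_ss ≈ 621 K

At the subsolar point the surface absorbs S(1−A) and emits σT⁴ per unit area — no factor of 4, since only the local patch is in balance.
T = [9700 × 0.87 / 5.67×10⁻⁸]^(1/4) = (1.49×10¹¹)^(1/4) = 621 K.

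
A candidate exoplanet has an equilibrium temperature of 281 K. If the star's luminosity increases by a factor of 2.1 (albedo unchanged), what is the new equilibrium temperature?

T_eq ∝ L^(1/4) · d^(−1/2).
T′ = 281 × 2.1^(1/4) = 338 K.

T_eq ≈ 338 K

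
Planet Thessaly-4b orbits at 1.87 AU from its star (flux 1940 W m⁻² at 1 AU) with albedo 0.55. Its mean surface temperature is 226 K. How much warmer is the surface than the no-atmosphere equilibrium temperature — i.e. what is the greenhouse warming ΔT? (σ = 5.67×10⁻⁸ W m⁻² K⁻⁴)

ΔT ≈ 43.9 K

S = 1940/1.87² = 554.8 W m⁻².
T_eq = [S(1−A)/(4σ)]^(1/4) = [554.8×0.45/(4×5.67×10⁻⁸)]^(1/4) = 182.1 K.
ΔT = T_surf − T_eq = 226 − 182.1.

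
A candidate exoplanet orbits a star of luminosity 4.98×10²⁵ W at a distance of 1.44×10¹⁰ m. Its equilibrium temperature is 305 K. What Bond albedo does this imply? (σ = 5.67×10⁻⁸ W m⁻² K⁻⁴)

A ≈ 0.90

Flux: S = L/(4πd²) = 4.98×10²⁵/(4π×(1.44×10¹⁰)²) = 1.91×10⁴ W m⁻².
From T_eq⁴ = S(1−A)/(4σ): 1−A = 4σT_eq⁴/S.
1−A = 4 × 5.67×10⁻⁸ × (305)⁴ / 1.91×10⁴ = 0.103.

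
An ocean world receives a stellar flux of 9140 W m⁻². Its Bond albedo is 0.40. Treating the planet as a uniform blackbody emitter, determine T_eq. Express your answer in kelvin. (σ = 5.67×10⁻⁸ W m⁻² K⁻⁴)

Energy balance: absorbed = emitted ⇒ πR²·S(1−A) = 4πR²·σT_eq⁴, so T_eq⁴ = S(1−A)/(4σ).
T_eq = [9140 × 0.60 / (4 × 5.67×10⁻⁸)]^(1/4) = (2.42×10¹⁰)^(1/4) = 394 K.

T_eq ≈ 394 K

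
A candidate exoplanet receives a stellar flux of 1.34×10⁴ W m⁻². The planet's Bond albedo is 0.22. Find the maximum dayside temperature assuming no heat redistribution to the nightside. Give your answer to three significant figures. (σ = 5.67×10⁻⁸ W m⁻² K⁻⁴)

With no redistribution each surface element balances locally: S(1−A) = σT⁴.
T = [1.34×10⁴ × 0.78 / 5.67×10⁻⁸]^(1/4) = (1.84×10¹¹)^(1/4) = 655 K.

T_ss ≈ 655 K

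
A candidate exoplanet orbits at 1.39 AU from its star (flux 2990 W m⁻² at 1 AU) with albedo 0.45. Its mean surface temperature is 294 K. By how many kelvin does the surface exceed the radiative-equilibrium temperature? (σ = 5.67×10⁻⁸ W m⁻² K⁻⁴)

S = 2990/1.39² = 1548 W m⁻².
T_eq = [S(1−A)/(4σ)]^(1/4) = [1548×0.55/(4×5.67×10⁻⁸)]^(1/4) = 247.5 K.
ΔT = T_surf − T_eq = 294 − 247.5.

ΔT ≈ 46.5 K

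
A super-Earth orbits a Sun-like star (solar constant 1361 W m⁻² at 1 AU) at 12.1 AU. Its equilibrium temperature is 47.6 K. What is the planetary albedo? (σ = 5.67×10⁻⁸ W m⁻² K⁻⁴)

Flux at 12.1 AU: S = 1361/12.1² = 9.30 W m⁻².
From T_eq⁴ = S(1−A)/(4σ): 1−A = 4σT_eq⁴/S.
1−A = 4 × 5.67×10⁻⁸ × (47.6)⁴ / 9.30 = 0.125.

A ≈ 0.87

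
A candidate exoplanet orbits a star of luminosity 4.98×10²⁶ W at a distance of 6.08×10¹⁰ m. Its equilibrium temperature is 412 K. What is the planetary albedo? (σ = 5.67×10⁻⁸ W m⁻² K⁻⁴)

A ≈ 0.39

Flux: S = L/(4πd²) = 4.98×10²⁶/(4π×(6.08×10¹⁰)²) = 1.07×10⁴ W m⁻².
From T_eq⁴ = S(1−A)/(4σ): 1−A = 4σT_eq⁴/S.
1−A = 4 × 5.67×10⁻⁸ × (412)⁴ / 1.07×10⁴ = 0.610.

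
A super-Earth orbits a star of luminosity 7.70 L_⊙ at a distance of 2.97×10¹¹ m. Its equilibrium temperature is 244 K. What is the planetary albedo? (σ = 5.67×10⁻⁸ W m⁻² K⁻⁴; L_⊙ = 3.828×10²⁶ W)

L = 7.70 × 3.828×10²⁶ = 2.95×10²⁷ W.
Flux: S = L/(4πd²) = 2.95×10²⁷/(4π×(2.97×10¹¹)²) = 2660 W m⁻².
From T_eq⁴ = S(1−A)/(4σ): 1−A = 4σT_eq⁴/S.
1−A = 4 × 5.67×10⁻⁸ × (244)⁴ / 2660 = 0.302.

A ≈ 0.70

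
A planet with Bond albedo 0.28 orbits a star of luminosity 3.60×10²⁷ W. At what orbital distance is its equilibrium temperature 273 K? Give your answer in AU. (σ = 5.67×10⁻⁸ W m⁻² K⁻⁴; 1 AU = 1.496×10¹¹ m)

d ≈ 2.70 AU

From T_eq⁴ = L(1−A)/(16πσd²): d = √[L(1−A)/(16πσT_eq⁴)].
d = √[3.60×10²⁷ × 0.72 / (16π × 5.67×10⁻⁸ × (273)⁴)] = 4.05×10¹¹ m = 2.70 AU.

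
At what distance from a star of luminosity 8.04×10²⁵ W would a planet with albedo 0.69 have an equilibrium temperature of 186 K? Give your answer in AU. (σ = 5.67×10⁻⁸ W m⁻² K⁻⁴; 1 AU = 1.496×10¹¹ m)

From T_eq⁴ = L(1−A)/(16πσd²): d = √[L(1−A)/(16πσT_eq⁴)].
d = √[8.04×10²⁵ × 0.31 / (16π × 5.67×10⁻⁸ × (186)⁴)] = 8.55×10¹⁰ m = 0.571 AU.

d ≈ 0.571 AU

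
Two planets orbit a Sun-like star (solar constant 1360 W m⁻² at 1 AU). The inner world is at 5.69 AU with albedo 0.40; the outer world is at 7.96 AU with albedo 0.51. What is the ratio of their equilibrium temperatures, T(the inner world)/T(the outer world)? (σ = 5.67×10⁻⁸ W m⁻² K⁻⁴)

T₁/T₂ ≈ 1.244

T_eq = [S₀(1−A)/(4σd²)]^(1/4), so T ∝ (1−A)^(1/4) / √d.
T₁ = [1360×0.60/(4×5.67×10⁻⁸×5.69²)]^(1/4) = 102.67 K.
T₂ = [1360×0.49/(4×5.67×10⁻⁸×7.96²)]^(1/4) = 82.52 K.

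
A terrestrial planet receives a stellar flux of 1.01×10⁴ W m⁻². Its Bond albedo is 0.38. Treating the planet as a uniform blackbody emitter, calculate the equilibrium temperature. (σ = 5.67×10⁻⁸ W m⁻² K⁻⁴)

T_eq ≈ 408 K

Energy balance: absorbed = emitted ⇒ πR²·S(1−A) = 4πR²·σT_eq⁴, so T_eq⁴ = S(1−A)/(4σ).
T_eq = [1.01×10⁴ × 0.62 / (4 × 5.67×10⁻⁸)]^(1/4) = (2.76×10¹⁰)^(1/4) = 408 K.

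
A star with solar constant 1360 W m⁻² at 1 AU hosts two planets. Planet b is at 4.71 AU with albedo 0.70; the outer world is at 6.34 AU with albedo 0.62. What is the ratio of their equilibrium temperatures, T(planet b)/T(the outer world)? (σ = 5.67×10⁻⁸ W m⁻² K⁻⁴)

T_eq = [S₀(1−A)/(4σd²)]^(1/4), so T ∝ (1−A)^(1/4) / √d.
T₁ = [1360×0.30/(4×5.67×10⁻⁸×4.71²)]^(1/4) = 94.90 K.
T₂ = [1360×0.38/(4×5.67×10⁻⁸×6.34²)]^(1/4) = 86.77 K.

T₁/T₂ ≈ 1.094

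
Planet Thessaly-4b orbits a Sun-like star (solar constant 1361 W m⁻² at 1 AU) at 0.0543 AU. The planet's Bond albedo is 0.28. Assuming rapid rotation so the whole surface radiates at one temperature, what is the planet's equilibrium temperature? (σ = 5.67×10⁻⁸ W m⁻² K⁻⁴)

T_eq ≈ 1100 K

Flux at 0.0543 AU: S = 1361/0.0543² = 4.62×10⁵ W m⁻².
Energy balance: absorbed = emitted ⇒ πR²·S(1−A) = 4πR²·σT_eq⁴, so T_eq⁴ = S(1−A)/(4σ).
T_eq = [4.62×10⁵ × 0.72 / (4 × 5.67×10⁻⁸)]^(1/4) = (1.47×10¹²)^(1/4) = 1100 K.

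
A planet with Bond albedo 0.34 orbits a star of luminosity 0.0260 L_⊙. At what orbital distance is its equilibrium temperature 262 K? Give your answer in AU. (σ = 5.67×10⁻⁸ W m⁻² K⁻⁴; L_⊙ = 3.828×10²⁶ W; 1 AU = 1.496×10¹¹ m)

L = 0.0260 × 3.828×10²⁶ = 9.95×10²⁴ W.
From T_eq⁴ = L(1−A)/(16πσd²): d = √[L(1−A)/(16πσT_eq⁴)].
d = √[9.95×10²⁴ × 0.66 / (16π × 5.67×10⁻⁸ × (262)⁴)] = 2.21×10¹⁰ m = 0.148 AU.

d ≈ 0.148 AU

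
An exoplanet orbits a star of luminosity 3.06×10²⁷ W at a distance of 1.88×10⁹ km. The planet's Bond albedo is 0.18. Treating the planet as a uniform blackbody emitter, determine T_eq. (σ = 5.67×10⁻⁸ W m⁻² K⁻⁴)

d = 1.88×10⁹ km = 1.88×10¹² m.
Flux: S = L/(4πd²) = 3.06×10²⁷/(4π×(1.88×10¹²)²) = 68.9 W m⁻².
Energy balance: absorbed = emitted ⇒ πR²·S(1−A) = 4πR²·σT_eq⁴, so T_eq⁴ = S(1−A)/(4σ).
T_eq = [68.9 × 0.82 / (4 × 5.67×10⁻⁸)]^(1/4) = (2.49×10⁸)^(1/4) = 126 K.

T_eq ≈ 126 K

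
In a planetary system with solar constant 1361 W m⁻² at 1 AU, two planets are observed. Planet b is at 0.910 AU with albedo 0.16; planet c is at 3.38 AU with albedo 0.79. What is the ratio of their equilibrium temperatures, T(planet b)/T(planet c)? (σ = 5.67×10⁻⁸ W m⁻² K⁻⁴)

T_eq = [S₀(1−A)/(4σd²)]^(1/4), so T ∝ (1−A)^(1/4) / √d.
T₁ = [1361×0.84/(4×5.67×10⁻⁸×0.910²)]^(1/4) = 279.32 K.
T₂ = [1361×0.21/(4×5.67×10⁻⁸×3.38²)]^(1/4) = 102.48 K.

T₁/T₂ ≈ 2.726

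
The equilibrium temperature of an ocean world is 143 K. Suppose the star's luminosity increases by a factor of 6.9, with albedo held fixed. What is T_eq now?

T_eq ∝ L^(1/4) · d^(−1/2).
T′ = 143 × 6.9^(1/4) = 232 K.

T_eq ≈ 232 K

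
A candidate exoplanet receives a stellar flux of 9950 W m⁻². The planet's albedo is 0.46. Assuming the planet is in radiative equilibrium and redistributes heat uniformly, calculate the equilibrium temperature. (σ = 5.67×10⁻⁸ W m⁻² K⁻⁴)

Energy balance: absorbed = emitted ⇒ πR²·S(1−A) = 4πR²·σT_eq⁴, so T_eq⁴ = S(1−A)/(4σ).
T_eq = [9950 × 0.54 / (4 × 5.67×10⁻⁸)]^(1/4) = (2.37×10¹⁰)^(1/4) = 392 K.

T_eq ≈ 392 K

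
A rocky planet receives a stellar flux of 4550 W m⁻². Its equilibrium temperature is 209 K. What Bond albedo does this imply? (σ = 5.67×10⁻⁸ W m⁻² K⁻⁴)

From T_eq⁴ = S(1−A)/(4σ): 1−A = 4σT_eq⁴/S.
1−A = 4 × 5.67×10⁻⁸ × (209)⁴ / 4550 = 0.095.

A ≈ 0.90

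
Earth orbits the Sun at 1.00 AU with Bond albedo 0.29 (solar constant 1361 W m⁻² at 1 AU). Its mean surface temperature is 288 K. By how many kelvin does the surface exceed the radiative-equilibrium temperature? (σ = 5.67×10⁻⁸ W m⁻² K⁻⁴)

ΔT ≈ 32.5 K

S = 1361/1.00² = 1361 W m⁻².
T_eq = [S(1−A)/(4σ)]^(1/4) = [1361×0.71/(4×5.67×10⁻⁸)]^(1/4) = 255.5 K.
ΔT = T_surf − T_eq = 288 − 255.5.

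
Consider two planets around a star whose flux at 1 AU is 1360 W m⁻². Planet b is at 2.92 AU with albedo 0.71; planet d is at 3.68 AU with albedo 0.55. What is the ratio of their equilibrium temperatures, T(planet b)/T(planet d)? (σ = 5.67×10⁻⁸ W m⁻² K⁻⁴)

T₁/T₂ ≈ 1.006

T_eq = [S₀(1−A)/(4σd²)]^(1/4), so T ∝ (1−A)^(1/4) / √d.
T₁ = [1360×0.29/(4×5.67×10⁻⁸×2.92²)]^(1/4) = 119.50 K.
T₂ = [1360×0.45/(4×5.67×10⁻⁸×3.68²)]^(1/4) = 118.81 K.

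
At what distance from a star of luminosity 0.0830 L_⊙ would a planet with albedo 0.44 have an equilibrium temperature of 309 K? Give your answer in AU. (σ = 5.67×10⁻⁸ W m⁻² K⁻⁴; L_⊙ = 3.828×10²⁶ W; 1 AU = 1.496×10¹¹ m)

L = 0.0830 × 3.828×10²⁶ = 3.18×10²⁵ W.
From T_eq⁴ = L(1−A)/(16πσd²): d = √[L(1−A)/(16πσT_eq⁴)].
d = √[3.18×10²⁵ × 0.56 / (16π × 5.67×10⁻⁸ × (309)⁴)] = 2.62×10¹⁰ m = 0.175 AU.

d ≈ 0.175 AU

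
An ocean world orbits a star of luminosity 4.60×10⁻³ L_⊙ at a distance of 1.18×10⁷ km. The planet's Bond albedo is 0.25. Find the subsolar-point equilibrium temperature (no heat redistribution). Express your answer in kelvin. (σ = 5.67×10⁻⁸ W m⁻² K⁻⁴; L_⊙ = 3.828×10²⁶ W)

d = 1.18×10⁷ km = 1.18×10¹⁰ m.
L = 4.60×10⁻³ × 3.828×10²⁶ = 1.76×10²⁴ W.
Flux: S = L/(4πd²) = 1.76×10²⁴/(4π×(1.18×10¹⁰)²) = 1010 W m⁻².
At the subsolar point the surface absorbs S(1−A) and emits σT⁴ per unit area — no factor of 4, since only the local patch is in balance.
T = [1010 × 0.75 / 5.67×10⁻⁸]^(1/4) = (1.33×10¹⁰)^(1/4) = 340 K.

T_ss ≈ 340 K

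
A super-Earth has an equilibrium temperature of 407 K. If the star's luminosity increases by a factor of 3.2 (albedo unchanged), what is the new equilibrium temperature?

T_eq ≈ 544 K

T_eq ∝ L^(1/4) · d^(−1/2).
T′ = 407 × 3.2^(1/4) = 544 K.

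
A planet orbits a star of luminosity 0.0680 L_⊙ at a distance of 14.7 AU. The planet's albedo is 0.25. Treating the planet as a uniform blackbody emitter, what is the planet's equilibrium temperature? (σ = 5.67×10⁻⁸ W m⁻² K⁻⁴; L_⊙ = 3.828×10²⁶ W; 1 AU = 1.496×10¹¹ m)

T_eq ≈ 34.5 K

d = 14.7 AU = 2.20×10¹² m.
L = 0.0680 × 3.828×10²⁶ = 2.60×10²⁵ W.
Flux: S = L/(4πd²) = 2.60×10²⁵/(4π×(2.20×10¹²)²) = 0.428 W m⁻².
Energy balance: absorbed = emitted ⇒ πR²·S(1−A) = 4πR²·σT_eq⁴, so T_eq⁴ = S(1−A)/(4σ).
T_eq = [0.428 × 0.75 / (4 × 5.67×10⁻⁸)]^(1/4) = (1.42×10⁶)^(1/4) = 34.5 K.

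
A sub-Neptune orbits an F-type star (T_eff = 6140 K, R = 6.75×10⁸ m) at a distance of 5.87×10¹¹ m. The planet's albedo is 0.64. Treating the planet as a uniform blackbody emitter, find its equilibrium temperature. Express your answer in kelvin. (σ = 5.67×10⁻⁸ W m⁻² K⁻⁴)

L = 4πR_⋆²σT_⋆⁴ = 4π(6.75×10⁸)² × 5.67×10⁻⁸ × (6140)⁴ = 4.61×10²⁶ W.
S = L/(4πd²) = 107 W m⁻².
Energy balance: absorbed = emitted ⇒ πR²·S(1−A) = 4πR²·σT_eq⁴, so T_eq⁴ = S(1−A)/(4σ).
T_eq = [107 × 0.36 / (4 × 5.67×10⁻⁸)]^(1/4) = (1.69×10⁸)^(1/4) = 114 K.

T_eq ≈ 114 K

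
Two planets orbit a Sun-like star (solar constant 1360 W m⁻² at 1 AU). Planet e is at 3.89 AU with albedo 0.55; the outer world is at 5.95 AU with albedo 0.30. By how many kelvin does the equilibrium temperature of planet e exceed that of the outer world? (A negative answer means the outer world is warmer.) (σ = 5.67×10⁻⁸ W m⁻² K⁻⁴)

T_eq = [S₀(1−A)/(4σd²)]^(1/4), so T ∝ (1−A)^(1/4) / √d.
T₁ = [1360×0.45/(4×5.67×10⁻⁸×3.89²)]^(1/4) = 115.56 K.
T₂ = [1360×0.70/(4×5.67×10⁻⁸×5.95²)]^(1/4) = 104.35 K.

ΔT ≈ 11.2 K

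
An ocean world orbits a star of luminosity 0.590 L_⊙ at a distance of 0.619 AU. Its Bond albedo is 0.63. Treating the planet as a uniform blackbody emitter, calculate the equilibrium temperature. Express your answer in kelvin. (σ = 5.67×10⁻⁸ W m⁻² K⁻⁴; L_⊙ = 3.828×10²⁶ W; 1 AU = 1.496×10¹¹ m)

T_eq ≈ 242 K

d = 0.619 AU = 9.26×10¹⁰ m.
L = 0.590 × 3.828×10²⁶ = 2.26×10²⁶ W.
Flux: S = L/(4πd²) = 2.26×10²⁶/(4π×(9.26×10¹⁰)²) = 2100 W m⁻².
Energy balance: absorbed = emitted ⇒ πR²·S(1−A) = 4πR²·σT_eq⁴, so T_eq⁴ = S(1−A)/(4σ).
T_eq = [2100 × 0.37 / (4 × 5.67×10⁻⁸)]^(1/4) = (3.42×10⁹)^(1/4) = 242 K.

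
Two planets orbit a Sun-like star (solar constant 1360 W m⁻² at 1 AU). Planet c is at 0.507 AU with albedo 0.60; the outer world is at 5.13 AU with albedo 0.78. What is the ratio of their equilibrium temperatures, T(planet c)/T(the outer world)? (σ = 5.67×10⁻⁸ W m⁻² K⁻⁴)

T₁/T₂ ≈ 3.694

T_eq = [S₀(1−A)/(4σd²)]^(1/4), so T ∝ (1−A)^(1/4) / √d.
T₁ = [1360×0.40/(4×5.67×10⁻⁸×0.507²)]^(1/4) = 310.80 K.
T₂ = [1360×0.22/(4×5.67×10⁻⁸×5.13²)]^(1/4) = 84.14 K.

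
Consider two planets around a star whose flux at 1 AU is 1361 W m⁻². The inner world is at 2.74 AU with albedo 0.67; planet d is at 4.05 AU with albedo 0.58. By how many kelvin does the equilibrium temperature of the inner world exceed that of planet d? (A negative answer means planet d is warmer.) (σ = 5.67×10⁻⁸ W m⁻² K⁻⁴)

T_eq = [S₀(1−A)/(4σd²)]^(1/4), so T ∝ (1−A)^(1/4) / √d.
T₁ = [1361×0.33/(4×5.67×10⁻⁸×2.74²)]^(1/4) = 127.44 K.
T₂ = [1361×0.42/(4×5.67×10⁻⁸×4.05²)]^(1/4) = 111.34 K.

ΔT ≈ 16.1 K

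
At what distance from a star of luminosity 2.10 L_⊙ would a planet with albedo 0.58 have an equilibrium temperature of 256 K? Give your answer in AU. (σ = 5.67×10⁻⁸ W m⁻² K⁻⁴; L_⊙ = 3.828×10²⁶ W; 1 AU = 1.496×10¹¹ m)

L = 2.10 × 3.828×10²⁶ = 8.04×10²⁶ W.
From T_eq⁴ = L(1−A)/(16πσd²): d = √[L(1−A)/(16πσT_eq⁴)].
d = √[8.04×10²⁶ × 0.42 / (16π × 5.67×10⁻⁸ × (256)⁴)] = 1.66×10¹¹ m = 1.11 AU.

d ≈ 1.11 AU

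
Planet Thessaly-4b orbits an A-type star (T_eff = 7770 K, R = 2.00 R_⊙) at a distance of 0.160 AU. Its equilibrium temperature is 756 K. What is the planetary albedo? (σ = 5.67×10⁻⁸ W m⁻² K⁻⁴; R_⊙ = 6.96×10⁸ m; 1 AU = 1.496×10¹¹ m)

A ≈ 0.89

R_⋆ = 2.00 × 6.96×10⁸ = 1.39×10⁹ m.
d = 0.160 AU = 2.39×10¹⁰ m.
L = 4πR_⋆²σT_⋆⁴ = 4π(1.39×10⁹)² × 5.67×10⁻⁸ × (7770)⁴ = 5.03×10²⁷ W.
S = L/(4πd²) = 6.99×10⁵ W m⁻².
From T_eq⁴ = S(1−A)/(4σ): 1−A = 4σT_eq⁴/S.
1−A = 4 × 5.67×10⁻⁸ × (756)⁴ / 6.99×10⁵ = 0.106.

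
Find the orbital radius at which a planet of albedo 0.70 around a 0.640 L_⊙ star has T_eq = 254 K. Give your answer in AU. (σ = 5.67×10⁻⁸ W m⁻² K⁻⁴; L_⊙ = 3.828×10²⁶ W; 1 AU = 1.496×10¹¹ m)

L = 0.640 × 3.828×10²⁶ = 2.45×10²⁶ W.
From T_eq⁴ = L(1−A)/(16πσd²): d = √[L(1−A)/(16πσT_eq⁴)].
d = √[2.45×10²⁶ × 0.30 / (16π × 5.67×10⁻⁸ × (254)⁴)] = 7.87×10¹⁰ m = 0.526 AU.

d ≈ 0.526 AU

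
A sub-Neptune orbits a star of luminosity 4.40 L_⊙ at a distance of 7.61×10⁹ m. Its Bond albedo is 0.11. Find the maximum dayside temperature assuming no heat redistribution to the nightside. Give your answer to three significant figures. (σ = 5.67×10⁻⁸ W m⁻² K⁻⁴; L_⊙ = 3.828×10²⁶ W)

L = 4.40 × 3.828×10²⁶ = 1.68×10²⁷ W.
Flux: S = L/(4πd²) = 1.68×10²⁷/(4π×(7.61×10⁹)²) = 2.31×10⁶ W m⁻².
With no redistribution each surface element balances locally: S(1−A) = σT⁴.
T = [2.31×10⁶ × 0.89 / 5.67×10⁻⁸]^(1/4) = (3.63×10¹³)^(1/4) = 2460 K.

T_ss ≈ 2460 K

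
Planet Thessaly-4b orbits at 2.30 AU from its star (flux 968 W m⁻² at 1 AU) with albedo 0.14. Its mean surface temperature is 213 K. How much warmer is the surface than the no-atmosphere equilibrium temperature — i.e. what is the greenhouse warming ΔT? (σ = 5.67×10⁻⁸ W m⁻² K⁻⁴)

ΔT ≈ 50.7 K

S = 968/2.30² = 183.0 W m⁻².
T_eq = [S(1−A)/(4σ)]^(1/4) = [183.0×0.86/(4×5.67×10⁻⁸)]^(1/4) = 162.3 K.
ΔT = T_surf − T_eq = 213 − 162.3.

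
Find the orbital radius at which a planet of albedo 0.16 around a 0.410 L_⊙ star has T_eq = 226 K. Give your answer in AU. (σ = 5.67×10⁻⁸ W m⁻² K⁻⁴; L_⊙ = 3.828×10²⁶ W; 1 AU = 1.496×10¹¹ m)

L = 0.410 × 3.828×10²⁶ = 1.57×10²⁶ W.
From T_eq⁴ = L(1−A)/(16πσd²): d = √[L(1−A)/(16πσT_eq⁴)].
d = √[1.57×10²⁶ × 0.84 / (16π × 5.67×10⁻⁸ × (226)⁴)] = 1.33×10¹¹ m = 0.890 AU.

d ≈ 0.890 AU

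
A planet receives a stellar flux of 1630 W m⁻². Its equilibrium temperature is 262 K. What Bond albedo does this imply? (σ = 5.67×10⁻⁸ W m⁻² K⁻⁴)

From T_eq⁴ = S(1−A)/(4σ): 1−A = 4σT_eq⁴/S.
1−A = 4 × 5.67×10⁻⁸ × (262)⁴ / 1630 = 0.656.

A ≈ 0.34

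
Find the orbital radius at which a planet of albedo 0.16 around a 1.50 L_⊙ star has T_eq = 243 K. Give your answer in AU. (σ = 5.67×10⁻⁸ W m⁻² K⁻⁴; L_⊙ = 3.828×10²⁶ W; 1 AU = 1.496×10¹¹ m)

d ≈ 1.47 AU

L = 1.50 × 3.828×10²⁶ = 5.74×10²⁶ W.
From T_eq⁴ = L(1−A)/(16πσd²): d = √[L(1−A)/(16πσT_eq⁴)].
d = √[5.74×10²⁶ × 0.84 / (16π × 5.67×10⁻⁸ × (243)⁴)] = 2.20×10¹¹ m = 1.47 AU.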